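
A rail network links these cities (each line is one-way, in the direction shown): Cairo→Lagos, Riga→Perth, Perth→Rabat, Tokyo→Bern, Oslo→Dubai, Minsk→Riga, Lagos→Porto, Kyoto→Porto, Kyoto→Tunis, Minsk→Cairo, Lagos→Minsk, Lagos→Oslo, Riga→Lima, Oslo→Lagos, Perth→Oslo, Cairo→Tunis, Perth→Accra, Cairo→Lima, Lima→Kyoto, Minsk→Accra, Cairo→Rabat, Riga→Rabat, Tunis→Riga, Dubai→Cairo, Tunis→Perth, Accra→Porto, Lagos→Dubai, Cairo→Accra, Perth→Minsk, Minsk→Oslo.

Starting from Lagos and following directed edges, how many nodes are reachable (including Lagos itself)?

13

BFS from Lagos visits: Lagos, Dubai, Minsk, Oslo, Porto, Cairo, Accra, Riga, Lima, Rabat, Tunis, Perth, Kyoto
Reachable nodes: 13 of 15 total.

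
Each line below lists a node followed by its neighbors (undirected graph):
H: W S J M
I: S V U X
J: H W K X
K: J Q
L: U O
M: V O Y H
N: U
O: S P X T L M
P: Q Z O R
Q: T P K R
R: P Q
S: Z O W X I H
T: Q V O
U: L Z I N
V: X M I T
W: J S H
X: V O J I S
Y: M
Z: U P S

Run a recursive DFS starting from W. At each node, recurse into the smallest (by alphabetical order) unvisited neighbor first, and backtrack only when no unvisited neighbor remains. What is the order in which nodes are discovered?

W → H → J → K → Q → P → O → L → U → I → S → X → V → M → Y → T → Z → N → R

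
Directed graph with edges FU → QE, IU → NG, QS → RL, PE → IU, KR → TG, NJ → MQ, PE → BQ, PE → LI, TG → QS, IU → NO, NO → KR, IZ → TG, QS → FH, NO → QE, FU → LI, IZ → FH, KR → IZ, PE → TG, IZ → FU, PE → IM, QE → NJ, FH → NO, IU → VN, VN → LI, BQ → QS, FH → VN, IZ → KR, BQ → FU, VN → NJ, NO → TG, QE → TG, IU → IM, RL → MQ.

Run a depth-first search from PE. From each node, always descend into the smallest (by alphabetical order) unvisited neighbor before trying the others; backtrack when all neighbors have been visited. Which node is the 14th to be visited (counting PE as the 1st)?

Visit PE
PE → BQ
BQ → FU
FU → LI
FU → QE
QE → NJ
NJ → MQ
QE → TG
TG → QS
QS → FH
FH → NO
NO → KR
KR → IZ
FH → VN
QS → RL
PE → IM
PE → IU
IU → NG

Visit order: PE, BQ, FU, LI, QE, NJ, MQ, TG, QS, FH, NO, KR, IZ, VN, RL, IM, IU, NG

VN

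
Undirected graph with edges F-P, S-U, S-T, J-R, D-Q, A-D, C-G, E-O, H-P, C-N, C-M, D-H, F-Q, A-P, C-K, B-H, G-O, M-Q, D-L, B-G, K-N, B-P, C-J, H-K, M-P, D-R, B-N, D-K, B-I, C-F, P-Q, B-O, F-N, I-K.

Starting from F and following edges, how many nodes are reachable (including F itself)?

18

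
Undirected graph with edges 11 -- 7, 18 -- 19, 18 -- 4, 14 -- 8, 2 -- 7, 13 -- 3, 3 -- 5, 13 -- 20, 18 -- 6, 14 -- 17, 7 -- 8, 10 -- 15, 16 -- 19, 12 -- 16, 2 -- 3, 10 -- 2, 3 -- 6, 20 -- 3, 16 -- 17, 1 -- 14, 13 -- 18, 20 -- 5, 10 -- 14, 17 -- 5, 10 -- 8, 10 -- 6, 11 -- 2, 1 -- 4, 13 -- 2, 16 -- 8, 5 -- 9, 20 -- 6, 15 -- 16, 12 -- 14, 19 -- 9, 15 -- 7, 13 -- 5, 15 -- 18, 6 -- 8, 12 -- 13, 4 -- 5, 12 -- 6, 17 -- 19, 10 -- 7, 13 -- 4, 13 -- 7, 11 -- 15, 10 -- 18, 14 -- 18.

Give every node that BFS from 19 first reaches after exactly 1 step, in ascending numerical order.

9, 16, 17, 18

Level 0: 19
Level 1: 9, 16, 17, 18
Level 2: 4, 5, 6, 8, 10, 12, 13, 14, 15
Level 3: 1, 2, 3, 7, 11, 20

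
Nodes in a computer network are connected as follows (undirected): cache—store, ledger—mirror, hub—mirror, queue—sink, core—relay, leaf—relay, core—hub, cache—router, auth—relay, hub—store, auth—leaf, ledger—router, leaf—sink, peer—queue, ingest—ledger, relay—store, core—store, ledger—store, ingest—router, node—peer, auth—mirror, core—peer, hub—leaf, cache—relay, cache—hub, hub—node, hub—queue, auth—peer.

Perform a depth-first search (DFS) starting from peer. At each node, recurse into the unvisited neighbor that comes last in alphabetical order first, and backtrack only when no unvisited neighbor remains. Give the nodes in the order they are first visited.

Visit peer
peer → queue
queue → sink
sink → leaf
leaf → relay
relay → store
store → ledger
ledger → router
router → ingest
router → cache
cache → hub
hub → node
hub → mirror
mirror → auth
hub → core

peer queue sink leaf relay store ledger router ingest cache hub node mirror auth core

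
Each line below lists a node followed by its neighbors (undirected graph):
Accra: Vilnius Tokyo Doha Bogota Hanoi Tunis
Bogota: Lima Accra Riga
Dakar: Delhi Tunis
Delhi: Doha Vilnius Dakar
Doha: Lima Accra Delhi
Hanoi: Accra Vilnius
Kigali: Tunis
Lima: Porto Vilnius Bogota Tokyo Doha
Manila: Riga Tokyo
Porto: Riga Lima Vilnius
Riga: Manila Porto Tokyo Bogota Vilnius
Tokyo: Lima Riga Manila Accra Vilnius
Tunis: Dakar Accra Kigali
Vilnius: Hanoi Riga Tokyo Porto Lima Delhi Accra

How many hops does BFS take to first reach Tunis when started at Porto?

3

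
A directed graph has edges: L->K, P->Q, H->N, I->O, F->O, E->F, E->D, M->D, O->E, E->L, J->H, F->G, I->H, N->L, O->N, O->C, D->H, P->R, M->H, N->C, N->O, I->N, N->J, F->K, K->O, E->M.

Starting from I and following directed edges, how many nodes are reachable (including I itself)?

13

BFS from I visits: I, O, N, H, E, C, L, J, M, F, D, K, G
Reachable nodes: 13 of 16 total.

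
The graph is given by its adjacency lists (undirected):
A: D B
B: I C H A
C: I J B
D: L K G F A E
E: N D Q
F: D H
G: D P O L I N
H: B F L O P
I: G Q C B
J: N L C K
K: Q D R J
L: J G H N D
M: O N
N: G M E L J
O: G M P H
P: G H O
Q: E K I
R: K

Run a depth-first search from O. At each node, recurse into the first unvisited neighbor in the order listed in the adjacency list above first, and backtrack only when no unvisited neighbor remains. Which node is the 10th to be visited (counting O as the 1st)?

Visit O
O → G
G → D
D → L
L → J
J → N
N → M
N → E
E → Q
Q → K
K → R
Q → I
I → C
C → B
B → H
H → F
H → P
B → A

Visit order: O, G, D, L, J, N, M, E, Q, K, R, I, C, B, H, F, P, A

K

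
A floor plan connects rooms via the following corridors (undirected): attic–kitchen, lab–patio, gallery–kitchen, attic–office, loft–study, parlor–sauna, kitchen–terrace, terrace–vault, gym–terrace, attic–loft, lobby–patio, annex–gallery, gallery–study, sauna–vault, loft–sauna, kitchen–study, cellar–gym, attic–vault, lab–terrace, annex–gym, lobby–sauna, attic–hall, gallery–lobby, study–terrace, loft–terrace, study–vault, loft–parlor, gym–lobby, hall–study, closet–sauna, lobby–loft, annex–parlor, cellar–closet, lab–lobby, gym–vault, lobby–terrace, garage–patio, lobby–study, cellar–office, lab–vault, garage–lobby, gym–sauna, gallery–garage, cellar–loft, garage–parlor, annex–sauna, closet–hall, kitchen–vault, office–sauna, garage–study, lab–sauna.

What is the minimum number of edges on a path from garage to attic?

3

Level 0: garage
Level 1: gallery, lobby, parlor, patio, study
Level 2: annex, gym, hall, kitchen, lab, loft, sauna, terrace, vault
Level 3: attic, cellar, closet, office
attic first appears at level 3.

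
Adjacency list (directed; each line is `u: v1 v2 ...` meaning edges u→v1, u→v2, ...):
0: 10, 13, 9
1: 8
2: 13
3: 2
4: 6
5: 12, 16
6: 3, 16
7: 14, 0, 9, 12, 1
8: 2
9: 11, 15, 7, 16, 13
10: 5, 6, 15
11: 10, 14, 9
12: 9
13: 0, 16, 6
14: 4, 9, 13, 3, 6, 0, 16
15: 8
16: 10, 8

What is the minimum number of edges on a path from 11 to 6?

2

Level 0: 11
Level 1: 9, 10, 14
Level 2: 0, 3, 4, 5, 6, 7, 13, 15, 16
Level 3: 1, 2, 8, 12
6 first appears at level 2.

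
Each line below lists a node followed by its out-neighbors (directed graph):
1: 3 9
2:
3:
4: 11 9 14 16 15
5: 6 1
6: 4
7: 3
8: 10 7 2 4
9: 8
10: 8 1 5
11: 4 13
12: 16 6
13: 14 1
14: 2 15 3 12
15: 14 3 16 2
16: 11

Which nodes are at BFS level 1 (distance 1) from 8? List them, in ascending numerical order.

Level 0: 8
Level 1: 2, 4, 7, 10
Level 2: 1, 3, 5, 9, 11, 14, 15, 16
Level 3: 6, 12, 13

2, 4, 7, 10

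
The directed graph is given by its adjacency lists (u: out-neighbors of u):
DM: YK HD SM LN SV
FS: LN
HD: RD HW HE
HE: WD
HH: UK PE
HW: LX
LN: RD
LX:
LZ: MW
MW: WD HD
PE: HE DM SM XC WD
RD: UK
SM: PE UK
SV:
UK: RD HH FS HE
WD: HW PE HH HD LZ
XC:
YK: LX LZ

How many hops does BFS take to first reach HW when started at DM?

Level 0: DM
Level 1: HD, LN, SM, SV, YK
Level 2: HE, HW, LX, LZ, PE, RD, UK
Level 3: FS, HH, MW, WD, XC
HW first appears at level 2.

2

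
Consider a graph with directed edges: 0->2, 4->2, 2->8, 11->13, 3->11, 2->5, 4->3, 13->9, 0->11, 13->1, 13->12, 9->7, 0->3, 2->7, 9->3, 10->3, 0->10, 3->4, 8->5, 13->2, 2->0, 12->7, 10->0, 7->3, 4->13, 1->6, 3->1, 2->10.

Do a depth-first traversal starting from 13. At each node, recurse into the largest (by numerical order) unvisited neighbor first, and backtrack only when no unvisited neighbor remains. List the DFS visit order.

Visit 13
13 → 12
12 → 7
7 → 3
3 → 11
3 → 4
4 → 2
2 → 10
10 → 0
2 → 8
8 → 5
3 → 1
1 → 6
13 → 9

13 → 12 → 7 → 3 → 11 → 4 → 2 → 10 → 0 → 8 → 5 → 1 → 6 → 9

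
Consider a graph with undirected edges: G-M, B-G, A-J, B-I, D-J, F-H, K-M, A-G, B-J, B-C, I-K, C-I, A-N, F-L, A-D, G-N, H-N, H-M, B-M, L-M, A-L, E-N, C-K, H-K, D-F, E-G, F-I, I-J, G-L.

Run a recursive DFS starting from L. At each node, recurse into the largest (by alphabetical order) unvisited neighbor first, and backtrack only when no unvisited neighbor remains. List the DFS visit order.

Visit L
L → M
M → K
K → I
I → J
J → D
D → F
F → H
H → N
N → G
G → E
G → B
B → C
G → A

L -> M -> K -> I -> J -> D -> F -> H -> N -> G -> E -> B -> C -> A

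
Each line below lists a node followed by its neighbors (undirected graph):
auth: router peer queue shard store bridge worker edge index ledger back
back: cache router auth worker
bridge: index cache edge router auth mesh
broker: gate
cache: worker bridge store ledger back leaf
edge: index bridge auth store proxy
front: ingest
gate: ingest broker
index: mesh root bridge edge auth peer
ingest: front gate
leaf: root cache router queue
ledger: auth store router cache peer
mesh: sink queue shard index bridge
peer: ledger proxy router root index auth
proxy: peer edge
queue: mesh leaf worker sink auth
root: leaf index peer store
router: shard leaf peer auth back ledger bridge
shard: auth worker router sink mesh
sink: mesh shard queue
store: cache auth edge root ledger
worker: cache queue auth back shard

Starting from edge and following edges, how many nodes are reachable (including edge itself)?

18

BFS from edge visits: edge, index, bridge, auth, store, proxy, mesh, root, peer, cache, router, queue, shard, worker, ledger, back, sink, leaf
Reachable nodes: 18 of 22 total.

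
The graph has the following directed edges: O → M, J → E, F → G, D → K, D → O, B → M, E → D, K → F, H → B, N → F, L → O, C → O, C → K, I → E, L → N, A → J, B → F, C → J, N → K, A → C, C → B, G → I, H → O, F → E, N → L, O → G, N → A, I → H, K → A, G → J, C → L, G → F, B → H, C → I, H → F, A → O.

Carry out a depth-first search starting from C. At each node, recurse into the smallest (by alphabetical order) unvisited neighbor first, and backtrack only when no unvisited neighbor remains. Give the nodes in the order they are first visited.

C, B, F, E, D, K, A, J, O, G, I, H, M, L, N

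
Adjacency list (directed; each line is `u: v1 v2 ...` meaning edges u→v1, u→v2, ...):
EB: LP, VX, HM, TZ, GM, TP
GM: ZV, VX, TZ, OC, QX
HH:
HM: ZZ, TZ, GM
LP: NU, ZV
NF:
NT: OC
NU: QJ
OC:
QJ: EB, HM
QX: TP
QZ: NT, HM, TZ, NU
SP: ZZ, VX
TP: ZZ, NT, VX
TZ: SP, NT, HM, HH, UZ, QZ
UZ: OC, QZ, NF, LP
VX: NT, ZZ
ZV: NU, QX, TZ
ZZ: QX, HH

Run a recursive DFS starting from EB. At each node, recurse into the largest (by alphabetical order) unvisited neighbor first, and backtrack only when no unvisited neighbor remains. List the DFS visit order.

EB, VX, ZZ, QX, TP, NT, OC, HH, TZ, UZ, QZ, NU, QJ, HM, GM, ZV, NF, LP, SP

Visit EB
EB → VX
VX → ZZ
ZZ → QX
QX → TP
TP → NT
NT → OC
ZZ → HH
EB → TZ
TZ → UZ
UZ → QZ
QZ → NU
NU → QJ
QJ → HM
HM → GM
GM → ZV
UZ → NF
UZ → LP
TZ → SP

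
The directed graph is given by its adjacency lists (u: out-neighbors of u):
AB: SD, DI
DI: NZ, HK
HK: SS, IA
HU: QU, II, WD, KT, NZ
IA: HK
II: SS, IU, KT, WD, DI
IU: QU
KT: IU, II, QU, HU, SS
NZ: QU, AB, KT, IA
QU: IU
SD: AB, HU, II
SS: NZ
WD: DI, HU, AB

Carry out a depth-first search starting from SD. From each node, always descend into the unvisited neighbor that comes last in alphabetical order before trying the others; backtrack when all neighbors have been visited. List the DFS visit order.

Visit SD
SD → II
II → WD
WD → HU
HU → QU
QU → IU
HU → NZ
NZ → KT
KT → SS
NZ → IA
IA → HK
NZ → AB
AB → DI

SD, II, WD, HU, QU, IU, NZ, KT, SS, IA, HK, AB, DI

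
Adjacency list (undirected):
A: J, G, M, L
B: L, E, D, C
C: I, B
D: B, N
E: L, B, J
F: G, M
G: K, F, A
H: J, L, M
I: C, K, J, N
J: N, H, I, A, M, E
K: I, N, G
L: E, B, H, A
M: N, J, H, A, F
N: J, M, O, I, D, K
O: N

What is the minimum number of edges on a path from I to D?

Level 0: I
Level 1: C, J, K, N
Level 2: A, B, D, E, G, H, M, O
Level 3: F, L
D first appears at level 2.

2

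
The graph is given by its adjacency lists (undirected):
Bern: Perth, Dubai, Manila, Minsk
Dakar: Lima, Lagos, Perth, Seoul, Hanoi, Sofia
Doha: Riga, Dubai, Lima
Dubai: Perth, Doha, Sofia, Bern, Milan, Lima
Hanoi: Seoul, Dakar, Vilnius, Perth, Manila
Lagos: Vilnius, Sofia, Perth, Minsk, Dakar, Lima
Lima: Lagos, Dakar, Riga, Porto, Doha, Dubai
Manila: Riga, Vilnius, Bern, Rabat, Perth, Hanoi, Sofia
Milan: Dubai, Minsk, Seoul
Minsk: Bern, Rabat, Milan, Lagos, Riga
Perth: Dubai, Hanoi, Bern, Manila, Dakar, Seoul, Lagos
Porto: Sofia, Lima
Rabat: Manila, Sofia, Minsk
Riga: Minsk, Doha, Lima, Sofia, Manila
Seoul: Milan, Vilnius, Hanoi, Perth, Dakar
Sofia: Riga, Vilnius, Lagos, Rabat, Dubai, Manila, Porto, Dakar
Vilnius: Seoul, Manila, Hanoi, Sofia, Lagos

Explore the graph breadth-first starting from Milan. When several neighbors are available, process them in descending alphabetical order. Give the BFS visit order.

Visit Milan; enqueue Seoul, Minsk, Dubai → queue [Seoul, Minsk, Dubai]
Visit Seoul; enqueue Vilnius, Perth, Hanoi, Dakar → queue [Minsk, Dubai, Vilnius, Perth, Hanoi, Dakar]
Visit Minsk; enqueue Riga, Rabat, Lagos, Bern → queue [Dubai, Vilnius, Perth, Hanoi, Dakar, Riga, Rabat, Lagos, Bern]
Visit Dubai; enqueue Sofia, Lima, Doha → queue [Vilnius, Perth, Hanoi, Dakar, Riga, Rabat, Lagos, Bern, Sofia, Lima, Doha]
Visit Vilnius; enqueue Manila → queue [Perth, Hanoi, Dakar, Riga, Rabat, Lagos, Bern, Sofia, Lima, Doha, Manila]
Visit Perth → queue [Hanoi, Dakar, Riga, Rabat, Lagos, Bern, Sofia, Lima, Doha, Manila]
Visit Hanoi → queue [Dakar, Riga, Rabat, Lagos, Bern, Sofia, Lima, Doha, Manila]
Visit Dakar → queue [Riga, Rabat, Lagos, Bern, Sofia, Lima, Doha, Manila]
Visit Riga → queue [Rabat, Lagos, Bern, Sofia, Lima, Doha, Manila]
Visit Rabat → queue [Lagos, Bern, Sofia, Lima, Doha, Manila]
Visit Lagos → queue [Bern, Sofia, Lima, Doha, Manila]
Visit Bern → queue [Sofia, Lima, Doha, Manila]
Visit Sofia; enqueue Porto → queue [Lima, Doha, Manila, Porto]
Visit Lima → queue [Doha, Manila, Porto]
Visit Doha → queue [Manila, Porto]
Visit Manila → queue [Porto]
Visit Porto → queue []

Milan Seoul Minsk Dubai Vilnius Perth Hanoi Dakar Riga Rabat Lagos Bern Sofia Lima Doha Manila Porto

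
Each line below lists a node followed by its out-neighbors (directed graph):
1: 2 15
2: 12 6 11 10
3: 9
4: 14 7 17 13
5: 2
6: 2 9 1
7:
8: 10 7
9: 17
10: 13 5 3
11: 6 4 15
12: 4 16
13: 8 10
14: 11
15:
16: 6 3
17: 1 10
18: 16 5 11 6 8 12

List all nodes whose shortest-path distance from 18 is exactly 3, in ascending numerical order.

13, 14, 17

Level 0: 18
Level 1: 5, 6, 8, 11, 12, 16
Level 2: 1, 2, 3, 4, 7, 9, 10, 15
Level 3: 13, 14, 17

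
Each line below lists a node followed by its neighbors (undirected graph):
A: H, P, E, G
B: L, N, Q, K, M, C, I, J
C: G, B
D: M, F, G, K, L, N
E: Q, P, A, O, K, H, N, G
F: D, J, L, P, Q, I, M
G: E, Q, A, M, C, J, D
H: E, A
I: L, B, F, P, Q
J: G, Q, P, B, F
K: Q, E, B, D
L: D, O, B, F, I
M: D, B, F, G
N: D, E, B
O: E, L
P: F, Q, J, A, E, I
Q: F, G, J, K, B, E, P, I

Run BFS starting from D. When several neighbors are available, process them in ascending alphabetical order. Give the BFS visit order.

Visit D; enqueue F, G, K, L, M, N → queue [F, G, K, L, M, N]
Visit F; enqueue I, J, P, Q → queue [G, K, L, M, N, I, J, P, Q]
Visit G; enqueue A, C, E → queue [K, L, M, N, I, J, P, Q, A, C, E]
Visit K; enqueue B → queue [L, M, N, I, J, P, Q, A, C, E, B]
Visit L; enqueue O → queue [M, N, I, J, P, Q, A, C, E, B, O]
Visit M → queue [N, I, J, P, Q, A, C, E, B, O]
Visit N → queue [I, J, P, Q, A, C, E, B, O]
Visit I → queue [J, P, Q, A, C, E, B, O]
Visit J → queue [P, Q, A, C, E, B, O]
Visit P → queue [Q, A, C, E, B, O]
Visit Q → queue [A, C, E, B, O]
Visit A; enqueue H → queue [C, E, B, O, H]
Visit C → queue [E, B, O, H]
Visit E → queue [B, O, H]
Visit B → queue [O, H]
Visit O → queue [H]
Visit H → queue []

D, F, G, K, L, M, N, I, J, P, Q, A, C, E, B, O, H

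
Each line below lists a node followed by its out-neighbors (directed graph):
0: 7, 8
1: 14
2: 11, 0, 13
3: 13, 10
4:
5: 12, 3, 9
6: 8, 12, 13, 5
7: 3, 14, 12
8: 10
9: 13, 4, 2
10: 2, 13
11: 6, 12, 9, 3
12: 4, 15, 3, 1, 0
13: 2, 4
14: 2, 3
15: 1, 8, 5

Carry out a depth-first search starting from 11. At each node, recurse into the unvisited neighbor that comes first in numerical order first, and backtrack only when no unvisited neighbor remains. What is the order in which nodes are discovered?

Visit 11
11 → 3
3 → 10
10 → 2
2 → 0
0 → 7
7 → 12
12 → 1
1 → 14
12 → 4
12 → 15
15 → 5
5 → 9
9 → 13
15 → 8
11 → 6

11, 3, 10, 2, 0, 7, 12, 1, 14, 4, 15, 5, 9, 13, 8, 6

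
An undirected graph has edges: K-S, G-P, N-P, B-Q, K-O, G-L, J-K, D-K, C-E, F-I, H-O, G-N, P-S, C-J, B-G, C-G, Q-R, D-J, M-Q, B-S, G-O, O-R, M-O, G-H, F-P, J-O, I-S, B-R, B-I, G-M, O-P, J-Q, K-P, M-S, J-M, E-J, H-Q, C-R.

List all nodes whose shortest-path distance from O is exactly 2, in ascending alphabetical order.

Level 0: O
Level 1: G, H, J, K, M, P, R
Level 2: B, C, D, E, F, L, N, Q, S
Level 3: I

B, C, D, E, F, L, N, Q, S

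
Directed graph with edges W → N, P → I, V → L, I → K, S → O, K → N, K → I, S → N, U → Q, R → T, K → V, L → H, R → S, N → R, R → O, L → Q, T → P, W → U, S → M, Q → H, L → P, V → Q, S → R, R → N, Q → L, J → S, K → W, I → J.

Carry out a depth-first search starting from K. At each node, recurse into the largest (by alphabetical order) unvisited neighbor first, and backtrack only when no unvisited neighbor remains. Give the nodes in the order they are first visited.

K, W, U, Q, L, P, I, J, S, R, T, O, N, M, H, V

Visit K
K → W
W → U
U → Q
Q → L
L → P
P → I
I → J
J → S
S → R
R → T
R → O
R → N
S → M
L → H
K → V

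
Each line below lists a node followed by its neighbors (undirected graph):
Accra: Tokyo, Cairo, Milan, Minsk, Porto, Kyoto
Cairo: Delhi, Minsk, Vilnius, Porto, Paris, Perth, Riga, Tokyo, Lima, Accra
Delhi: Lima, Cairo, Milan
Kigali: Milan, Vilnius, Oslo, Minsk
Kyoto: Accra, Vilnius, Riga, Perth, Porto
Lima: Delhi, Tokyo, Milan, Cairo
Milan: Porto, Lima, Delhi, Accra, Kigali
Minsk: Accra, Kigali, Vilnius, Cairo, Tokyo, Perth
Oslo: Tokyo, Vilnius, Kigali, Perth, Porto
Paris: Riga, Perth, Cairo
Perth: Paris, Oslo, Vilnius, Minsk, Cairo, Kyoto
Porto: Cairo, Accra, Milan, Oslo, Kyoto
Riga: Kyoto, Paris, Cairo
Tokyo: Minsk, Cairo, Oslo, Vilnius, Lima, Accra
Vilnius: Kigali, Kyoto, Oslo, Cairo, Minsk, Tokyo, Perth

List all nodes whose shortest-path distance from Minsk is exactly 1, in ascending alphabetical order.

Level 0: Minsk
Level 1: Accra, Cairo, Kigali, Perth, Tokyo, Vilnius
Level 2: Delhi, Kyoto, Lima, Milan, Oslo, Paris, Porto, Riga

Accra, Cairo, Kigali, Perth, Tokyo, Vilnius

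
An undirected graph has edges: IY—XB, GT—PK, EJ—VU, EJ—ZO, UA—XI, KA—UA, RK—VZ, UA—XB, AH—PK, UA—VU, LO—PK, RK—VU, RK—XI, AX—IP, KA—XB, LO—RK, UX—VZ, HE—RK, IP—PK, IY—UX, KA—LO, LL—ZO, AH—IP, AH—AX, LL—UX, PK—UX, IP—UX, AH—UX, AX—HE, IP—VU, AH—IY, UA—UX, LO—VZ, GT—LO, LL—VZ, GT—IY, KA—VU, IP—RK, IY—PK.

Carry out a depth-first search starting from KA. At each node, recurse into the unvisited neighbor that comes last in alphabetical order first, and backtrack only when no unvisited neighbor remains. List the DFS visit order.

KA, XB, UA, XI, RK, VZ, UX, PK, LO, GT, IY, AH, IP, VU, EJ, ZO, LL, AX, HE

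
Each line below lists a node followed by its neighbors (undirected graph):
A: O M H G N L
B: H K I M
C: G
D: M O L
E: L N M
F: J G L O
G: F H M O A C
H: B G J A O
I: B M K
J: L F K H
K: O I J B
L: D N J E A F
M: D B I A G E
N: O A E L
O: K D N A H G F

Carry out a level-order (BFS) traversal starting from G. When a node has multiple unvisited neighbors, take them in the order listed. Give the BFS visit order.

Visit G; enqueue F, H, M, O, A, C → queue [F, H, M, O, A, C]
Visit F; enqueue J, L → queue [H, M, O, A, C, J, L]
Visit H; enqueue B → queue [M, O, A, C, J, L, B]
Visit M; enqueue D, I, E → queue [O, A, C, J, L, B, D, I, E]
Visit O; enqueue K, N → queue [A, C, J, L, B, D, I, E, K, N]
Visit A → queue [C, J, L, B, D, I, E, K, N]
Visit C → queue [J, L, B, D, I, E, K, N]
Visit J → queue [L, B, D, I, E, K, N]
Visit L → queue [B, D, I, E, K, N]
Visit B → queue [D, I, E, K, N]
Visit D → queue [I, E, K, N]
Visit I → queue [E, K, N]
Visit E → queue [K, N]
Visit K → queue [N]
Visit N → queue []

G, F, H, M, O, A, C, J, L, B, D, I, E, K, N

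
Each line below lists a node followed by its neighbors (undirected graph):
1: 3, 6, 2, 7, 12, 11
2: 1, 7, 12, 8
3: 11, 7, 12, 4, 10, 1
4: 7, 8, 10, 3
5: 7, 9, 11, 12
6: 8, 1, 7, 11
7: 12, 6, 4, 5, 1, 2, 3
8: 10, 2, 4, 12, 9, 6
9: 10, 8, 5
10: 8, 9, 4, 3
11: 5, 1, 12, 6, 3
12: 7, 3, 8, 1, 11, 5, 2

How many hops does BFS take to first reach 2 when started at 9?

Level 0: 9
Level 1: 5, 8, 10
Level 2: 2, 3, 4, 6, 7, 11, 12
Level 3: 1
2 first appears at level 2.

2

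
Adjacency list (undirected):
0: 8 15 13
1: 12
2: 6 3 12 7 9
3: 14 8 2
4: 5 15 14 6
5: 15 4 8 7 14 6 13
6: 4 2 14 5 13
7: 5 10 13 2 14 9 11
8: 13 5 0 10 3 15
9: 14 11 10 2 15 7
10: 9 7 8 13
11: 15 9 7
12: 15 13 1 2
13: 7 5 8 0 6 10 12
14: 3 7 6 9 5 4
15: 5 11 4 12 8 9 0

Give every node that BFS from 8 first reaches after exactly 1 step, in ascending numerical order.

Level 0: 8
Level 1: 0, 3, 5, 10, 13, 15
Level 2: 2, 4, 6, 7, 9, 11, 12, 14
Level 3: 1

0, 3, 5, 10, 13, 15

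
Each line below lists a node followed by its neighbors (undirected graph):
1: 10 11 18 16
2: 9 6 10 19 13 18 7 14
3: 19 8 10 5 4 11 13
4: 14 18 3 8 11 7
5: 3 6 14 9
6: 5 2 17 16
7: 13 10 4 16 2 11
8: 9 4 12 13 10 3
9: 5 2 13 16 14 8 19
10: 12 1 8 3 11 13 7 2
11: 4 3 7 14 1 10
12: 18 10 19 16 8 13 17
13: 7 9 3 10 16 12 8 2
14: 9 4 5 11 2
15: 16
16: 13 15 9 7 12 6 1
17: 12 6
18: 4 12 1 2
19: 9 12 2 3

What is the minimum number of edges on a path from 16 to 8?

Level 0: 16
Level 1: 1, 6, 7, 9, 12, 13, 15
Level 2: 2, 3, 4, 5, 8, 10, 11, 14, 17, 18, 19
8 first appears at level 2.

2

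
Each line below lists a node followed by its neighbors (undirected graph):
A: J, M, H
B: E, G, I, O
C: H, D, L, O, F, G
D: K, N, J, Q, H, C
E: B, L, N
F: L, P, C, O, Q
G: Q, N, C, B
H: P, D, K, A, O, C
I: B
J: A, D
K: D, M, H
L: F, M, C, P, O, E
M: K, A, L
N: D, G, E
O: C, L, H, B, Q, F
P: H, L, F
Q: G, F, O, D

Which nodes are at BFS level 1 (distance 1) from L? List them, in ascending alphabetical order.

Level 0: L
Level 1: C, E, F, M, O, P
Level 2: A, B, D, G, H, K, N, Q
Level 3: I, J

C, E, F, M, O, P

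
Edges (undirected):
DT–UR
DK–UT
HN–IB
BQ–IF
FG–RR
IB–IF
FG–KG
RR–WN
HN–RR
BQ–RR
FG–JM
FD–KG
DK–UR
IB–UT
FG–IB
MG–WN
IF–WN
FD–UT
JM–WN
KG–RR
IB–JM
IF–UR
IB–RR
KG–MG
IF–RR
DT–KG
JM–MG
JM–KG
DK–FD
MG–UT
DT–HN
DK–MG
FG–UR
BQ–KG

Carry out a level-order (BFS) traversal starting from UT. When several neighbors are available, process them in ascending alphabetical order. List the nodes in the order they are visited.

Visit UT; enqueue DK, FD, IB, MG → queue [DK, FD, IB, MG]
Visit DK; enqueue UR → queue [FD, IB, MG, UR]
Visit FD; enqueue KG → queue [IB, MG, UR, KG]
Visit IB; enqueue FG, HN, IF, JM, RR → queue [MG, UR, KG, FG, HN, IF, JM, RR]
Visit MG; enqueue WN → queue [UR, KG, FG, HN, IF, JM, RR, WN]
Visit UR; enqueue DT → queue [KG, FG, HN, IF, JM, RR, WN, DT]
Visit KG; enqueue BQ → queue [FG, HN, IF, JM, RR, WN, DT, BQ]
Visit FG → queue [HN, IF, JM, RR, WN, DT, BQ]
Visit HN → queue [IF, JM, RR, WN, DT, BQ]
Visit IF → queue [JM, RR, WN, DT, BQ]
Visit JM → queue [RR, WN, DT, BQ]
Visit RR → queue [WN, DT, BQ]
Visit WN → queue [DT, BQ]
Visit DT → queue [BQ]
Visit BQ → queue []

UT → DK → FD → IB → MG → UR → KG → FG → HN → IF → JM → RR → WN → DT → BQ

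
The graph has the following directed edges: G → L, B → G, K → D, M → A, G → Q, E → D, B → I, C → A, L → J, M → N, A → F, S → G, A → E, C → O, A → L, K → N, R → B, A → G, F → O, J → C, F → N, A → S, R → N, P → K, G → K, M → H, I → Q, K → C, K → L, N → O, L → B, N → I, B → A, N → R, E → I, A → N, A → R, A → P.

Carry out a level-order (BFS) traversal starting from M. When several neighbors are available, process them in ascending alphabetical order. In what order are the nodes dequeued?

M -> A -> H -> N -> E -> F -> G -> L -> P -> R -> S -> I -> O -> D -> K -> Q -> B -> J -> C

Visit M; enqueue A, H, N → queue [A, H, N]
Visit A; enqueue E, F, G, L, P, R, S → queue [H, N, E, F, G, L, P, R, S]
Visit H → queue [N, E, F, G, L, P, R, S]
Visit N; enqueue I, O → queue [E, F, G, L, P, R, S, I, O]
Visit E; enqueue D → queue [F, G, L, P, R, S, I, O, D]
Visit F → queue [G, L, P, R, S, I, O, D]
Visit G; enqueue K, Q → queue [L, P, R, S, I, O, D, K, Q]
Visit L; enqueue B, J → queue [P, R, S, I, O, D, K, Q, B, J]
Visit P → queue [R, S, I, O, D, K, Q, B, J]
Visit R → queue [S, I, O, D, K, Q, B, J]
Visit S → queue [I, O, D, K, Q, B, J]
Visit I → queue [O, D, K, Q, B, J]
Visit O → queue [D, K, Q, B, J]
Visit D → queue [K, Q, B, J]
Visit K; enqueue C → queue [Q, B, J, C]
Visit Q → queue [B, J, C]
Visit B → queue [J, C]
Visit J → queue [C]
Visit C → queue []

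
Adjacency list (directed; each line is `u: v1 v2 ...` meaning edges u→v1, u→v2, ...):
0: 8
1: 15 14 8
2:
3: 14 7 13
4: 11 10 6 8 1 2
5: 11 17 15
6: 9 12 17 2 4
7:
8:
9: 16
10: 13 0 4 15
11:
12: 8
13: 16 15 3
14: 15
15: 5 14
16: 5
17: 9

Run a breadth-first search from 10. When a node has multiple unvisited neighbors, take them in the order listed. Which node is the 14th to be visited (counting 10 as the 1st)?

Visit 10; enqueue 13, 0, 4, 15 → queue [13, 0, 4, 15]
Visit 13; enqueue 16, 3 → queue [0, 4, 15, 16, 3]
Visit 0; enqueue 8 → queue [4, 15, 16, 3, 8]
Visit 4; enqueue 11, 6, 1, 2 → queue [15, 16, 3, 8, 11, 6, 1, 2]
Visit 15; enqueue 5, 14 → queue [16, 3, 8, 11, 6, 1, 2, 5, 14]
Visit 16 → queue [3, 8, 11, 6, 1, 2, 5, 14]
Visit 3; enqueue 7 → queue [8, 11, 6, 1, 2, 5, 14, 7]
Visit 8 → queue [11, 6, 1, 2, 5, 14, 7]
Visit 11 → queue [6, 1, 2, 5, 14, 7]
Visit 6; enqueue 9, 12, 17 → queue [1, 2, 5, 14, 7, 9, 12, 17]
Visit 1 → queue [2, 5, 14, 7, 9, 12, 17]
Visit 2 → queue [5, 14, 7, 9, 12, 17]
Visit 5 → queue [14, 7, 9, 12, 17]
Visit 14 → queue [7, 9, 12, 17]
Visit 7 → queue [9, 12, 17]
Visit 9 → queue [12, 17]
Visit 12 → queue [17]
Visit 17 → queue []

Visit order: 10, 13, 0, 4, 15, 16, 3, 8, 11, 6, 1, 2, 5, 14, 7, 9, 12, 17

14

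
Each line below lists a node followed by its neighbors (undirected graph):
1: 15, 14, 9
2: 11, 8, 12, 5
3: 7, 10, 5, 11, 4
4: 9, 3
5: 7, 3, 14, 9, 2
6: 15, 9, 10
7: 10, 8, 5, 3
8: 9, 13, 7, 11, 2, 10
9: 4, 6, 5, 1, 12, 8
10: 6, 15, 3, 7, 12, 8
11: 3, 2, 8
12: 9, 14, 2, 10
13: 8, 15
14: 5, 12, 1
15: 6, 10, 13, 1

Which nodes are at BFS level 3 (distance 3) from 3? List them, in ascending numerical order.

Level 0: 3
Level 1: 4, 5, 7, 10, 11
Level 2: 2, 6, 8, 9, 12, 14, 15
Level 3: 1, 13

1, 13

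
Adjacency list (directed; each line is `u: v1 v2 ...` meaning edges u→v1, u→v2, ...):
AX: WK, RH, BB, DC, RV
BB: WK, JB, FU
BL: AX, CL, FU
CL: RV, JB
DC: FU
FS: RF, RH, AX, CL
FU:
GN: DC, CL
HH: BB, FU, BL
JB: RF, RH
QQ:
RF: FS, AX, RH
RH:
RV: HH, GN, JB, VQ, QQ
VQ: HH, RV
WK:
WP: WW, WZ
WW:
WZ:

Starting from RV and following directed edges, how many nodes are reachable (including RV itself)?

16

BFS from RV visits: RV, VQ, QQ, JB, HH, GN, RH, RF, FU, BL, BB, DC, CL, FS, AX, WK
Reachable nodes: 16 of 19 total.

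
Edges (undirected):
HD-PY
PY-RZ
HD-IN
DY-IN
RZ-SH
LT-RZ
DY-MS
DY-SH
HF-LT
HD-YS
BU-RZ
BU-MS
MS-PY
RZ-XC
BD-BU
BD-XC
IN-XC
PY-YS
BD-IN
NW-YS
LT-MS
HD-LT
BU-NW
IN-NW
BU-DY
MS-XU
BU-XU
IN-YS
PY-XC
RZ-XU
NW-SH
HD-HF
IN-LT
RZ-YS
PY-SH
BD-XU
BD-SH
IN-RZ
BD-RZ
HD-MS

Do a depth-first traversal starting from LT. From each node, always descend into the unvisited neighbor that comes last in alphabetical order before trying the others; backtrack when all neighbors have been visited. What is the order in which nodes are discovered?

Visit LT
LT → RZ
RZ → YS
YS → PY
PY → XC
XC → IN
IN → NW
NW → SH
SH → DY
DY → MS
MS → XU
XU → BU
BU → BD
MS → HD
HD → HF

LT → RZ → YS → PY → XC → IN → NW → SH → DY → MS → XU → BU → BD → HD → HF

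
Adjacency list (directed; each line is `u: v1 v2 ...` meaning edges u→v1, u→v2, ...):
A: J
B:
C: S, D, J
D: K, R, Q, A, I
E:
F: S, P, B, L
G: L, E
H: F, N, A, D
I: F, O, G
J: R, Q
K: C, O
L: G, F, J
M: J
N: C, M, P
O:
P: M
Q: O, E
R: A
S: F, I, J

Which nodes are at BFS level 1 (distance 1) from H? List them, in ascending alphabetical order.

Level 0: H
Level 1: A, D, F, N
Level 2: B, C, I, J, K, L, M, P, Q, R, S
Level 3: E, G, O

A, D, F, N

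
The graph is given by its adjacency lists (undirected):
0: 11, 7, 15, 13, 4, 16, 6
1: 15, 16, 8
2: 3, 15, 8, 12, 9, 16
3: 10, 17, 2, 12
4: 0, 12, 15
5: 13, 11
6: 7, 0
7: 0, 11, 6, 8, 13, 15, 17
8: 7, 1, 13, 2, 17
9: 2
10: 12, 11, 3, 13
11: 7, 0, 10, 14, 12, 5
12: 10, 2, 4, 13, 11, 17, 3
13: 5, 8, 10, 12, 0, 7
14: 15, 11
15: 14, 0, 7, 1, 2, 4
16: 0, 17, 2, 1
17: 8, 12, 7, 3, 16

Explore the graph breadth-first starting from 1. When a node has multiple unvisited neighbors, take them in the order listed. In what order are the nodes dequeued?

1 15 16 8 14 0 7 2 4 17 13 11 6 3 12 9 5 10

Visit 1; enqueue 15, 16, 8 → queue [15, 16, 8]
Visit 15; enqueue 14, 0, 7, 2, 4 → queue [16, 8, 14, 0, 7, 2, 4]
Visit 16; enqueue 17 → queue [8, 14, 0, 7, 2, 4, 17]
Visit 8; enqueue 13 → queue [14, 0, 7, 2, 4, 17, 13]
Visit 14; enqueue 11 → queue [0, 7, 2, 4, 17, 13, 11]
Visit 0; enqueue 6 → queue [7, 2, 4, 17, 13, 11, 6]
Visit 7 → queue [2, 4, 17, 13, 11, 6]
Visit 2; enqueue 3, 12, 9 → queue [4, 17, 13, 11, 6, 3, 12, 9]
Visit 4 → queue [17, 13, 11, 6, 3, 12, 9]
Visit 17 → queue [13, 11, 6, 3, 12, 9]
Visit 13; enqueue 5, 10 → queue [11, 6, 3, 12, 9, 5, 10]
Visit 11 → queue [6, 3, 12, 9, 5, 10]
Visit 6 → queue [3, 12, 9, 5, 10]
Visit 3 → queue [12, 9, 5, 10]
Visit 12 → queue [9, 5, 10]
Visit 9 → queue [5, 10]
Visit 5 → queue [10]
Visit 10 → queue []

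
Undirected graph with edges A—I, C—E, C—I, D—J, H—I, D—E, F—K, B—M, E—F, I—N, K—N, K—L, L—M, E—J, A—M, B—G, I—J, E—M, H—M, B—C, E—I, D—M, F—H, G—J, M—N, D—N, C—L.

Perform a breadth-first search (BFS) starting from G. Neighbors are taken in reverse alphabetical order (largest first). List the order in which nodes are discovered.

Visit G; enqueue J, B → queue [J, B]
Visit J; enqueue I, E, D → queue [B, I, E, D]
Visit B; enqueue M, C → queue [I, E, D, M, C]
Visit I; enqueue N, H, A → queue [E, D, M, C, N, H, A]
Visit E; enqueue F → queue [D, M, C, N, H, A, F]
Visit D → queue [M, C, N, H, A, F]
Visit M; enqueue L → queue [C, N, H, A, F, L]
Visit C → queue [N, H, A, F, L]
Visit N; enqueue K → queue [H, A, F, L, K]
Visit H → queue [A, F, L, K]
Visit A → queue [F, L, K]
Visit F → queue [L, K]
Visit L → queue [K]
Visit K → queue []

G J B I E D M C N H A F L K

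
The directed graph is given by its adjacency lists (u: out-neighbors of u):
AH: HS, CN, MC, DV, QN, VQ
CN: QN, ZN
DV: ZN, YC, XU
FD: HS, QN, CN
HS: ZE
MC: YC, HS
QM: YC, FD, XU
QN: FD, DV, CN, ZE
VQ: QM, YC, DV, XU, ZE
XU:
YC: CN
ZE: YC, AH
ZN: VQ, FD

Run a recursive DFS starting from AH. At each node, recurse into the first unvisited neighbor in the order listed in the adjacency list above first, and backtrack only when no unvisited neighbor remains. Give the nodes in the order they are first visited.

AH, HS, ZE, YC, CN, QN, FD, DV, ZN, VQ, QM, XU, MC

Visit AH
AH → HS
HS → ZE
ZE → YC
YC → CN
CN → QN
QN → FD
QN → DV
DV → ZN
ZN → VQ
VQ → QM
QM → XU
AH → MC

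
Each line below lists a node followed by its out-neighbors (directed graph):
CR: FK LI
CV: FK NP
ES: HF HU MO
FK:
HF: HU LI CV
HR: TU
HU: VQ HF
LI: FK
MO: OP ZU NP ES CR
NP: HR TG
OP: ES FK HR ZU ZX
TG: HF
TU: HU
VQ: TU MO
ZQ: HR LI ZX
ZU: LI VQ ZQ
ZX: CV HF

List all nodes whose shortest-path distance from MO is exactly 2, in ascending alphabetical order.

Level 0: MO
Level 1: CR, ES, NP, OP, ZU
Level 2: FK, HF, HR, HU, LI, TG, VQ, ZQ, ZX
Level 3: CV, TU

FK, HF, HR, HU, LI, TG, VQ, ZQ, ZX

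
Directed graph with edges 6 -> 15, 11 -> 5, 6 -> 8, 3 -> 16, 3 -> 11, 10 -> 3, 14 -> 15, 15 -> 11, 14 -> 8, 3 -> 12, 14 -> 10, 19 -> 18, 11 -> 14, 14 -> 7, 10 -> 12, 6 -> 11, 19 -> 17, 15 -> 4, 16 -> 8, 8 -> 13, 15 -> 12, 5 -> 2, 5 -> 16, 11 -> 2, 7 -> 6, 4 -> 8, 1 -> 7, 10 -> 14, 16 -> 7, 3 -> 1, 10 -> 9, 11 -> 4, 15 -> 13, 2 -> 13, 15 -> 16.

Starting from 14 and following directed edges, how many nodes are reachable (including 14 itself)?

16

BFS from 14 visits: 14, 15, 10, 8, 7, 16, 13, 12, 11, 4, 9, 3, 6, 5, 2, 1
Reachable nodes: 16 of 19 total.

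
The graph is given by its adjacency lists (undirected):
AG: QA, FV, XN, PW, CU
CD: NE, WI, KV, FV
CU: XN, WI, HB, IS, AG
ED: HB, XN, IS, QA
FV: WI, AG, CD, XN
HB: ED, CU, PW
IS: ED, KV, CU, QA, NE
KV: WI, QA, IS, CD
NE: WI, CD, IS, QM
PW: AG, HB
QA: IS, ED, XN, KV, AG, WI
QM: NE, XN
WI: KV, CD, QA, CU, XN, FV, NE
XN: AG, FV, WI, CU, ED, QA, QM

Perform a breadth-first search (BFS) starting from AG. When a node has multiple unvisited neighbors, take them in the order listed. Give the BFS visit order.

AG -> QA -> FV -> XN -> PW -> CU -> IS -> ED -> KV -> WI -> CD -> QM -> HB -> NE

Visit AG; enqueue QA, FV, XN, PW, CU → queue [QA, FV, XN, PW, CU]
Visit QA; enqueue IS, ED, KV, WI → queue [FV, XN, PW, CU, IS, ED, KV, WI]
Visit FV; enqueue CD → queue [XN, PW, CU, IS, ED, KV, WI, CD]
Visit XN; enqueue QM → queue [PW, CU, IS, ED, KV, WI, CD, QM]
Visit PW; enqueue HB → queue [CU, IS, ED, KV, WI, CD, QM, HB]
Visit CU → queue [IS, ED, KV, WI, CD, QM, HB]
Visit IS; enqueue NE → queue [ED, KV, WI, CD, QM, HB, NE]
Visit ED → queue [KV, WI, CD, QM, HB, NE]
Visit KV → queue [WI, CD, QM, HB, NE]
Visit WI → queue [CD, QM, HB, NE]
Visit CD → queue [QM, HB, NE]
Visit QM → queue [HB, NE]
Visit HB → queue [NE]
Visit NE → queue []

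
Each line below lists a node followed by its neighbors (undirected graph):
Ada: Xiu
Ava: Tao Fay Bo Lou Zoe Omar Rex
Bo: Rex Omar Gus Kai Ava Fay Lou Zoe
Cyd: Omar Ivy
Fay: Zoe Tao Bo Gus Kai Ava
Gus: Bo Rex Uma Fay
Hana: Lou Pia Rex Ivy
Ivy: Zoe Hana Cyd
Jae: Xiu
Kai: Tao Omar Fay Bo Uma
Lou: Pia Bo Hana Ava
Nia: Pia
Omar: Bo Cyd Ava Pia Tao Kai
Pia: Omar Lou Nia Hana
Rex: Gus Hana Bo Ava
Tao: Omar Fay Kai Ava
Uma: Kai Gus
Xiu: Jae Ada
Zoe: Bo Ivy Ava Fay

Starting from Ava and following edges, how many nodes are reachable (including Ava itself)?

BFS from Ava visits: Ava, Zoe, Tao, Rex, Omar, Lou, Fay, Bo, Ivy, Kai, Hana, Gus, Pia, Cyd, Uma, Nia
Reachable nodes: 16 of 19 total.

16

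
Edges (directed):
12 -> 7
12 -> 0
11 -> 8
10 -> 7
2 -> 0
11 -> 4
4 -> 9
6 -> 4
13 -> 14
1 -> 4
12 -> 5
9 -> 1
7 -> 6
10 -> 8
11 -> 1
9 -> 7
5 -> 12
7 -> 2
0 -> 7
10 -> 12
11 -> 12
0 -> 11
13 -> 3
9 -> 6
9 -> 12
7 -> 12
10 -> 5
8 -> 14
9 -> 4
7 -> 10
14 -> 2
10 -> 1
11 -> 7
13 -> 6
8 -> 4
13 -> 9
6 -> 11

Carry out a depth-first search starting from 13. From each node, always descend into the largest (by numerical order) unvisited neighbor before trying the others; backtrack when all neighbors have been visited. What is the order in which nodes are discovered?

Visit 13
13 → 14
14 → 2
2 → 0
0 → 11
11 → 12
12 → 7
7 → 10
10 → 8
8 → 4
4 → 9
9 → 6
9 → 1
10 → 5
13 → 3

13 14 2 0 11 12 7 10 8 4 9 6 1 5 3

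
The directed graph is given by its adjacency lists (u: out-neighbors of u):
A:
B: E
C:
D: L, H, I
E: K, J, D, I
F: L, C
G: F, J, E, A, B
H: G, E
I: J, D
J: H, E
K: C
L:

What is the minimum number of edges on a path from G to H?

Level 0: G
Level 1: A, B, E, F, J
Level 2: C, D, H, I, K, L
H first appears at level 2.

2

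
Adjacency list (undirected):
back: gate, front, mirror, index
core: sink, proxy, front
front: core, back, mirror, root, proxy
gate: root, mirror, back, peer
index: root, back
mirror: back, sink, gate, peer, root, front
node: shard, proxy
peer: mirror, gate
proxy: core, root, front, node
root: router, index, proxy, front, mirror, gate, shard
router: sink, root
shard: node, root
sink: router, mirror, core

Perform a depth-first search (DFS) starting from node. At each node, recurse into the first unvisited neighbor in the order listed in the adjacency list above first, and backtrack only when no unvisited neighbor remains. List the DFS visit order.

Visit node
node → shard
shard → root
root → router
router → sink
sink → mirror
mirror → back
back → gate
gate → peer
back → front
front → core
core → proxy
back → index

node, shard, root, router, sink, mirror, back, gate, peer, front, core, proxy, index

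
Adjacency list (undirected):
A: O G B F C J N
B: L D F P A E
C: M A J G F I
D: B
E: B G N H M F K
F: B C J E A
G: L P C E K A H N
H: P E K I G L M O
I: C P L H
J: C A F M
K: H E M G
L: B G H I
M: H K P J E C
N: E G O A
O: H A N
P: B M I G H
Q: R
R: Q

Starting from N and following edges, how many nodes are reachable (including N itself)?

BFS from N visits: N, E, G, O, A, B, H, M, F, K, L, P, C, J, D, I
Reachable nodes: 16 of 18 total.

16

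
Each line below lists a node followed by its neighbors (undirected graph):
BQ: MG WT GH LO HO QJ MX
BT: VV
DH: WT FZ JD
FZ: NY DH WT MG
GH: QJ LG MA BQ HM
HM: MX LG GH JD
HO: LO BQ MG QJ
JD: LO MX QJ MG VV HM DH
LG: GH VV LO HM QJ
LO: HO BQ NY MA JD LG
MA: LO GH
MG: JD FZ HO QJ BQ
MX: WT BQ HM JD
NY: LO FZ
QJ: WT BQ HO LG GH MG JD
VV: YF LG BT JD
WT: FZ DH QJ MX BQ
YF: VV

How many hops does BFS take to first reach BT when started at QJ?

Level 0: QJ
Level 1: BQ, GH, HO, JD, LG, MG, WT
Level 2: DH, FZ, HM, LO, MA, MX, VV
Level 3: BT, NY, YF
BT first appears at level 3.

3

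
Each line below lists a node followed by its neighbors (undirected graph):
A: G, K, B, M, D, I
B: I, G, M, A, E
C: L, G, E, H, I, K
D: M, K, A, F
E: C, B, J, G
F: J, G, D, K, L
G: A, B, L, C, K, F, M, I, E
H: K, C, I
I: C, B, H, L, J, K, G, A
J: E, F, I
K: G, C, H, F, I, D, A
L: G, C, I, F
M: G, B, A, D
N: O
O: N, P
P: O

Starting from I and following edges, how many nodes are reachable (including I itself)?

13

BFS from I visits: I, C, B, H, L, J, K, G, A, E, M, F, D
Reachable nodes: 13 of 16 total.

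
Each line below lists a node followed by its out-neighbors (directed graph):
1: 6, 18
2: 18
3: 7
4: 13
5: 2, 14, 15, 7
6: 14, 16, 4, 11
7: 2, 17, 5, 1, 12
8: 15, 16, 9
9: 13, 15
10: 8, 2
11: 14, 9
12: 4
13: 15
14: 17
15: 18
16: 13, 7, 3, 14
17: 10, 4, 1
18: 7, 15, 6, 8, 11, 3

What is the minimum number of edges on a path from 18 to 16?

2

Level 0: 18
Level 1: 3, 6, 7, 8, 11, 15
Level 2: 1, 2, 4, 5, 9, 12, 14, 16, 17
Level 3: 10, 13
16 first appears at level 2.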